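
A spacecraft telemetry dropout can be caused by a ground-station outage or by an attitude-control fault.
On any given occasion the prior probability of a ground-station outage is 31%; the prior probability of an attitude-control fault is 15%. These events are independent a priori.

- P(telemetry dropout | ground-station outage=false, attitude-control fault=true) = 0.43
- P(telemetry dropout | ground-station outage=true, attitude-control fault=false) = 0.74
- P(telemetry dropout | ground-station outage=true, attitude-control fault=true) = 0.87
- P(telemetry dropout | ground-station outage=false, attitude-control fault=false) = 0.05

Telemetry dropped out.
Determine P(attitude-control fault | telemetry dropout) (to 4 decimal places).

P(attitude-control fault | telemetry dropout) ≈ 0.2747

By total probability over the 4 (ground-station outage, attitude-control fault) configurations:
  P(telemetry dropout) = 0.05*0.69*0.85 + 0.43*0.69*0.15 + 0.74*0.31*0.85 + 0.87*0.31*0.15
        = 0.029325 + 0.044505 + 0.194990 + 0.040455 = 0.309275
The terms with attitude-control fault present sum to 0.084960, so
  P(attitude-control fault | telemetry dropout) = 0.084960 / 0.309275 ≈ 0.2747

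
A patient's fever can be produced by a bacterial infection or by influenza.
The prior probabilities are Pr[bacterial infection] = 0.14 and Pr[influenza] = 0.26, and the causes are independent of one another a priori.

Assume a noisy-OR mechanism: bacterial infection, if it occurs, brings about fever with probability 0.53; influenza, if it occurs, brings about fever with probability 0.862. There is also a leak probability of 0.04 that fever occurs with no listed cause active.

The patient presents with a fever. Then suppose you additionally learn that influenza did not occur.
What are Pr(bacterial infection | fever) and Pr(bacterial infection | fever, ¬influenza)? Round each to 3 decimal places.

Under noisy-OR, P(fever | causes) = 1 − (1−0.04)·∏(1−qᵢ) over the active causes.
Numerator (weight on configurations with bacterial infection): 0.056856 + 0.034134 = 0.090990
The normalizing constant is 0.04·0.86·0.74 + 0.86752·0.86·0.26 + 0.5488·0.14·0.74 + 0.937734·0.14·0.26 = 0.310423
Posterior = 0.090990 / 0.310423 ≈ 0.293

Now condition on the additional information:
Enumerate both values of bacterial infection and weight by the priors:
  P(fever | ¬influenza) = 0.04*0.86 + 0.5488*0.14
        = 0.034400 + 0.076832 = 0.111232
Keeping only the bacterial infection-present terms gives 0.076832, so
  P(bacterial infection | fever, ¬influenza) = 0.076832 / 0.111232 ≈ 0.691
With influenza excluded, bacterial infection must carry more of the explanatory weight for the fever.

Pr(bacterial infection | fever) ≈ 0.293; Pr(bacterial infection | fever, ¬influenza) ≈ 0.691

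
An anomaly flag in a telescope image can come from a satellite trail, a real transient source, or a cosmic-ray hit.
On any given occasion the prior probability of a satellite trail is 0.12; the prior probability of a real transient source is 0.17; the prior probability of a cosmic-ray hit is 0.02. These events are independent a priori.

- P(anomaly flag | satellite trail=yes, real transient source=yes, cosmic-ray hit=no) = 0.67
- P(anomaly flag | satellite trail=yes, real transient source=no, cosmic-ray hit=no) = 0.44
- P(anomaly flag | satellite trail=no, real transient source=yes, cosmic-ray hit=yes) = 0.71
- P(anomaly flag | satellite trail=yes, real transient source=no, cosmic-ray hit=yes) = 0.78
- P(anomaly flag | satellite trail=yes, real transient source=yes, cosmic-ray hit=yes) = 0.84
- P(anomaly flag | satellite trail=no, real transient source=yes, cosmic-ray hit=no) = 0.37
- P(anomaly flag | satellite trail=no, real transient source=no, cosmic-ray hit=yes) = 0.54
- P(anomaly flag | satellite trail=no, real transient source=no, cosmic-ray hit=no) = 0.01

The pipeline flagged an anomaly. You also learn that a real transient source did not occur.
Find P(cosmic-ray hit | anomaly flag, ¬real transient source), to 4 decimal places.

Numerator (weight on configurations with cosmic-ray hit): 0.009504 + 0.001872 = 0.011376
The normalizing constant is 0.01·0.88·0.98 + 0.54·0.88·0.02 + 0.44·0.12·0.98 + 0.78·0.12·0.02 = 0.071744
Posterior = 0.011376 / 0.071744 ≈ 0.1586

P(cosmic-ray hit | anomaly flag, ¬real transient source) ≈ 0.1586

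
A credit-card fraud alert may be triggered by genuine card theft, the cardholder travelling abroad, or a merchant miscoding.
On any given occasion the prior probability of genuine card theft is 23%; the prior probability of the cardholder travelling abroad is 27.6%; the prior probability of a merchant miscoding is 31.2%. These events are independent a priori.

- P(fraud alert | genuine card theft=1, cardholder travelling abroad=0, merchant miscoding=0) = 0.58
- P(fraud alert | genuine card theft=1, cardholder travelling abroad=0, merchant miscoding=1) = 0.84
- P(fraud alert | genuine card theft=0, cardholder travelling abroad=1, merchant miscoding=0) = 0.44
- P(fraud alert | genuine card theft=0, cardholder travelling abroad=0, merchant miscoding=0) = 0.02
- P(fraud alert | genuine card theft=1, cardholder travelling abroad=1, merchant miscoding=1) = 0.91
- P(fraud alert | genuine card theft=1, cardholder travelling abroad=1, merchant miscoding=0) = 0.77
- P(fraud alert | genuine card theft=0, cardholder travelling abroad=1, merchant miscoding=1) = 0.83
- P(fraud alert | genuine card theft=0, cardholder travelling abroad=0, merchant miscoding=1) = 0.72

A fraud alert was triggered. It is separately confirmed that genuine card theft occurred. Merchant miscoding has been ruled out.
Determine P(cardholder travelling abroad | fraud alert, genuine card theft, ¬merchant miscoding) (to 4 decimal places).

P(cardholder travelling abroad | fraud alert, genuine card theft, ¬merchant miscoding) ≈ 0.3360

For the numerator, keep only cardholder travelling abroad=true terms: 0.77×0.276 = 0.212520
The normalizing constant is 0.58×0.724 + 0.77×0.276 = 0.632440
P(cardholder travelling abroad | fraud alert, genuine card theft, ¬merchant miscoding) = 0.212520/0.632440 ≈ 0.3360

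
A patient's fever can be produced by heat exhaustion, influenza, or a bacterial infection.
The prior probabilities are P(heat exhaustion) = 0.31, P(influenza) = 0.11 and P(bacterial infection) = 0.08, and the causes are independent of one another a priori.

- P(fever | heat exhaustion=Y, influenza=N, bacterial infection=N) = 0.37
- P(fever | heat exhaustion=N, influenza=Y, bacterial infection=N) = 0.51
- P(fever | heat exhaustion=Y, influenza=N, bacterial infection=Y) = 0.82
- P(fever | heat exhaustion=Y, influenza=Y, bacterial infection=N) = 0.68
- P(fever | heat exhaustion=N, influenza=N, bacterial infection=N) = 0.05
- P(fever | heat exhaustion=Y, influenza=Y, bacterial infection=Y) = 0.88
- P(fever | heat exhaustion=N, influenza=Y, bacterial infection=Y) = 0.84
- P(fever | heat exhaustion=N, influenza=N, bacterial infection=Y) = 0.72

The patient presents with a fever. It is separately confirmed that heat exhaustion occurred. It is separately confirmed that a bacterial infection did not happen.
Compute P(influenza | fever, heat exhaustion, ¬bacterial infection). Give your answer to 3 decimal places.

P(influenza | fever, heat exhaustion, ¬bacterial infection) ≈ 0.185

Weight on influenza=true, given the evidence: 0.68×0.11 = 0.074800
Normalizer over all consistent configurations: 0.37×0.89 + 0.68×0.11 = 0.404100
P(influenza | fever, heat exhaustion, ¬bacterial infection) = 0.074800/0.404100 ≈ 0.185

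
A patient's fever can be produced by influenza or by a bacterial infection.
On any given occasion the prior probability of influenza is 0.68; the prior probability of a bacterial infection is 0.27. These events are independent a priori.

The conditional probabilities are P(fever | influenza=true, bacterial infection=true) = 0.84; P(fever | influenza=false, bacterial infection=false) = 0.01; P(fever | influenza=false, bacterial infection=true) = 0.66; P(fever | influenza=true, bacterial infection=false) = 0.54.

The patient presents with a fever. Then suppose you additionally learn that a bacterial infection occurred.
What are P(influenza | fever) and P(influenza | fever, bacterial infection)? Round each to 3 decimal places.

P(influenza | fever) ≈ 0.877; P(influenza | fever, bacterial infection) ≈ 0.730

P(fever) = 0.01·0.32·0.73 + 0.66·0.32·0.27 + 0.54·0.68·0.73 + 0.84·0.68·0.27 = 0.002336 + 0.057024 + 0.268056 + 0.154224 = 0.481640
The influenza-present share is 0.268056 + 0.154224 = 0.422280.
So P(influenza | fever) = 0.422280/0.481640 ≈ 0.877.

Now also conditioning on bacterial infection=true:
Sum P(fever|·) weighted by the priors over both values of influenza:
  P(fever | bacterial infection) = 0.66*0.32 + 0.84*0.68
        = 0.211200 + 0.571200 = 0.782400
Keeping only the influenza-present terms gives 0.571200, so
  P(influenza | fever, bacterial infection) = 0.571200 / 0.782400 ≈ 0.730
This is intercausal reasoning (explaining away): once bacterial infection accounts for the fever, influenza becomes less likely.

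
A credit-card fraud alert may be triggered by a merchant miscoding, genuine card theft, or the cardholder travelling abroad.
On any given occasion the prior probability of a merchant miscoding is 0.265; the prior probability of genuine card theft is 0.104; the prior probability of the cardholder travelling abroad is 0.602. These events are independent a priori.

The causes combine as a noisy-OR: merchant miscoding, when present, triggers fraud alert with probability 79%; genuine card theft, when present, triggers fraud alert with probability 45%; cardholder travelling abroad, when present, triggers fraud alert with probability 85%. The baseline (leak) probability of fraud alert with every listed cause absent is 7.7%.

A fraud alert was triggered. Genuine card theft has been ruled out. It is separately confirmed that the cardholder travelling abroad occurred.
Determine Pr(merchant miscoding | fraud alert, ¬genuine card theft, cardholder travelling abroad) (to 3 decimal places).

Pr(merchant miscoding | fraud alert, ¬genuine card theft, cardholder travelling abroad) ≈ 0.289

Under noisy-OR, P(fraud alert | causes) = 1 − (1−0.077)·∏(1−qᵢ) over the active causes.
Weight on merchant miscoding=true, given the evidence: 0.970925·0.265 = 0.257295
Denominator P(fraud alert | ¬genuine card theft, cardholder travelling abroad): 0.86155·0.735 + 0.970925·0.265 = 0.890534
P(merchant miscoding | fraud alert, ¬genuine card theft, cardholder travelling abroad) = 0.257295/0.890534 ≈ 0.289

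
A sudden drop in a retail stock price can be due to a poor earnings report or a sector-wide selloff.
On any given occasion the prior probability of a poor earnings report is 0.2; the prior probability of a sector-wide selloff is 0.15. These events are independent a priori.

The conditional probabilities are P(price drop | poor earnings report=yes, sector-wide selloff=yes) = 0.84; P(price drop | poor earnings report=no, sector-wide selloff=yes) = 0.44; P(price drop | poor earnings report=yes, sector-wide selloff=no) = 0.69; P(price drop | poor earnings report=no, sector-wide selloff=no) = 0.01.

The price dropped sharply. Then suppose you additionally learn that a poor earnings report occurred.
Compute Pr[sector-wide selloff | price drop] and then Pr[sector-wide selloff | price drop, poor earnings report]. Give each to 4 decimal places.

Pr[sector-wide selloff | price drop] ≈ 0.3859; Pr[sector-wide selloff | price drop, poor earnings report] ≈ 0.1768

Weight on sector-wide selloff=true, given the evidence: 0.052800 + 0.025200 = 0.078000
The normalizing constant is 0.01*0.8*0.85 + 0.44*0.8*0.15 + 0.69*0.2*0.85 + 0.84*0.2*0.15 = 0.202100
Posterior = 0.078000 / 0.202100 ≈ 0.3859

Now also conditioning on poor earnings report=true:
Weight on sector-wide selloff=true, given the evidence: 0.84·0.15 = 0.126000
Denominator P(price drop | poor earnings report): 0.69·0.85 + 0.84·0.15 = 0.712500
Posterior = 0.126000 / 0.712500 ≈ 0.1768
The drop from 0.3859 to 0.1768 is the explaining-away (discounting) effect.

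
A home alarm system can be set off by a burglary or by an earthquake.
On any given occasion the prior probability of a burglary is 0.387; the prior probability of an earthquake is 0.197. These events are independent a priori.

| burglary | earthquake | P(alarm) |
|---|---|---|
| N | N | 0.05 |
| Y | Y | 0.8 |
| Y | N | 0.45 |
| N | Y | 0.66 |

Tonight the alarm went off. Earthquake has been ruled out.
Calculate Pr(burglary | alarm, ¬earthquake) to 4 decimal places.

For the numerator, keep only burglary=true terms: 0.45*0.387 = 0.174150
Denominator P(alarm | ¬earthquake): 0.05*0.613 + 0.45*0.387 = 0.204800
Posterior = 0.174150 / 0.204800 ≈ 0.8503

Pr(burglary | alarm, ¬earthquake) ≈ 0.8503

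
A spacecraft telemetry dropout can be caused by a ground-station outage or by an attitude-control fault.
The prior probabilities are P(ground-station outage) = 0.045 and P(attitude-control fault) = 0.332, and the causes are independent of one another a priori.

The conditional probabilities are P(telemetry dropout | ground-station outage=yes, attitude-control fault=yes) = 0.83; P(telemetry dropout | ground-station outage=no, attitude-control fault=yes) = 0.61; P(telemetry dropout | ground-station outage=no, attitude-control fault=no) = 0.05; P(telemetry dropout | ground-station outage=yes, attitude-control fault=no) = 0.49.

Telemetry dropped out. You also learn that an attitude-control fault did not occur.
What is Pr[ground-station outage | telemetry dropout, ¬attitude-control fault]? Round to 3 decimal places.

Weight on ground-station outage=true, given the evidence: 0.49×0.045 = 0.022050
Normalizer over all consistent configurations: 0.05×0.955 + 0.49×0.045 = 0.069800
P(ground-station outage | telemetry dropout, ¬attitude-control fault) = 0.022050/0.069800 ≈ 0.316

Pr[ground-station outage | telemetry dropout, ¬attitude-control fault] ≈ 0.316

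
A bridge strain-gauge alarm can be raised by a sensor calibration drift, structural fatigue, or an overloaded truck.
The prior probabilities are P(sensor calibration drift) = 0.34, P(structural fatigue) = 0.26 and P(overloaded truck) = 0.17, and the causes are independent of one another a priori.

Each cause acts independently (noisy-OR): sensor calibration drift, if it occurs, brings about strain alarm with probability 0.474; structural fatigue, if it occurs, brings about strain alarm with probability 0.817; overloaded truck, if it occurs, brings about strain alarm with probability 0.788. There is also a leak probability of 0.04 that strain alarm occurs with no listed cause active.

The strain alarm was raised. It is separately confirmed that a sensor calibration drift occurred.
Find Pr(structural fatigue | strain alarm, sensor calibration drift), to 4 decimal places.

Under noisy-OR, P(strain alarm | causes) = 1 − (1−0.04)·∏(1−qᵢ) over the active causes.
P(strain alarm | sensor calibration drift) = 0.49504×0.74×0.83 + 0.892948×0.74×0.17 + 0.907592×0.26×0.83 + 0.98041×0.26×0.17 = 0.304054 + 0.112333 + 0.195858 + 0.043334 = 0.655579
Restricting to configurations with structural fatigue present: 0.195858 + 0.043334 = 0.239192.
Hence the posterior is 0.239192/0.655579 ≈ 0.3649.

Pr(structural fatigue | strain alarm, sensor calibration drift) ≈ 0.3649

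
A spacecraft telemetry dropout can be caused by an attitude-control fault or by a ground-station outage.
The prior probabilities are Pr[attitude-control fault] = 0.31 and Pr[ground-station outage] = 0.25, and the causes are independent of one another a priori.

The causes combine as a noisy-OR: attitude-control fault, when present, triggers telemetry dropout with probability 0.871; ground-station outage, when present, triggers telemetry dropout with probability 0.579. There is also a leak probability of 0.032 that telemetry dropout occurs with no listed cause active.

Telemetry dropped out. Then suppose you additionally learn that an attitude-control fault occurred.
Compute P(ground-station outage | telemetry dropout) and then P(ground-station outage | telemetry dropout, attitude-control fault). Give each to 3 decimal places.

P(ground-station outage | telemetry dropout) ≈ 0.444; P(ground-station outage | telemetry dropout, attitude-control fault) ≈ 0.265

Under noisy-OR, P(telemetry dropout | causes) = 1 − (1−0.032)·∏(1−qᵢ) over the active causes.
Enumerate the 4 (attitude-control fault, ground-station outage) configurations and weight by the priors:
  P(telemetry dropout) = 0.032*0.69*0.75 + 0.592472*0.69*0.25 + 0.875128*0.31*0.75 + 0.947429*0.31*0.25
        = 0.016560 + 0.102201 + 0.203467 + 0.073426 = 0.395654
Configurations with ground-station outage contribute 0.175627, so
  P(ground-station outage | telemetry dropout) = 0.175627 / 0.395654 ≈ 0.444

Now also conditioning on attitude-control fault=true:
For the numerator, keep only ground-station outage=true terms: 0.947429*0.25 = 0.236857
Normalizer over all consistent configurations: 0.875128*0.75 + 0.947429*0.25 = 0.893203
Posterior = 0.236857 / 0.893203 ≈ 0.265
The drop from 0.444 to 0.265 is the explaining-away (discounting) effect.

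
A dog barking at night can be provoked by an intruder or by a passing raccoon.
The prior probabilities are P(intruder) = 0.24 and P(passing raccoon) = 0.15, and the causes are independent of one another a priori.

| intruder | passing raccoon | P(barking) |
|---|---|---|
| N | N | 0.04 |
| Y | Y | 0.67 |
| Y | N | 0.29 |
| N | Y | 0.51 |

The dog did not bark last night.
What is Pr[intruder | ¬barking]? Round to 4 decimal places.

For the numerator, keep only intruder=true terms: 0.144840 + 0.011880 = 0.156720
The normalizing constant is 0.96·0.76·0.85 + 0.49·0.76·0.15 + 0.71·0.24·0.85 + 0.33·0.24·0.15 = 0.832740
Posterior = 0.156720 / 0.832740 ≈ 0.1882

Pr[intruder | ¬barking] ≈ 0.1882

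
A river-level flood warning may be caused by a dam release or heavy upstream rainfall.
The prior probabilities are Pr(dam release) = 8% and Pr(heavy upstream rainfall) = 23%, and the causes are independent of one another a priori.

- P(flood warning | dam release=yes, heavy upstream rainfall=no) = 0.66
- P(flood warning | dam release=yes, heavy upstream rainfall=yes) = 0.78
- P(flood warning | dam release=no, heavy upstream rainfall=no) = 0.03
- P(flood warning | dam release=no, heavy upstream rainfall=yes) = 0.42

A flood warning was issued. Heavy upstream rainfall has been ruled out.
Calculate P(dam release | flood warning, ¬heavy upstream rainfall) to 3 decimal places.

P(dam release | flood warning, ¬heavy upstream rainfall) ≈ 0.657

Sum P(flood warning|·) weighted by the priors over both values of dam release:
  P(flood warning | ¬heavy upstream rainfall) = 0.03·0.92 + 0.66·0.08
        = 0.027600 + 0.052800 = 0.080400
Configurations with dam release contribute 0.052800, so
  P(dam release | flood warning, ¬heavy upstream rainfall) = 0.052800 / 0.080400 ≈ 0.657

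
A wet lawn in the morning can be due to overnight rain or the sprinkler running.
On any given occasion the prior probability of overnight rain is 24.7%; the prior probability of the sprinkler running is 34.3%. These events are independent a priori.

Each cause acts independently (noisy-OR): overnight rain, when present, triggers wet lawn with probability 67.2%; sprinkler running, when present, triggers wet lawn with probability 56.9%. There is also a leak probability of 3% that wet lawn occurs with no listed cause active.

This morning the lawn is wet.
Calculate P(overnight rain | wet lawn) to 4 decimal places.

P(overnight rain | wet lawn) ≈ 0.5267

Under noisy-OR, P(wet lawn | causes) = 1 − (1−0.03)·∏(1−qᵢ) over the active causes.
Enumerate the 4 (overnight rain, sprinkler running) configurations and weight by the priors:
  P(wet lawn) = 0.03*0.753*0.657 + 0.58193*0.753*0.343 + 0.68184*0.247*0.657 + 0.862873*0.247*0.343
        = 0.014842 + 0.150300 + 0.110648 + 0.073103 = 0.348893
Keeping only the overnight rain-present terms gives 0.183751, so
  P(overnight rain | wet lawn) = 0.183751 / 0.348893 ≈ 0.5267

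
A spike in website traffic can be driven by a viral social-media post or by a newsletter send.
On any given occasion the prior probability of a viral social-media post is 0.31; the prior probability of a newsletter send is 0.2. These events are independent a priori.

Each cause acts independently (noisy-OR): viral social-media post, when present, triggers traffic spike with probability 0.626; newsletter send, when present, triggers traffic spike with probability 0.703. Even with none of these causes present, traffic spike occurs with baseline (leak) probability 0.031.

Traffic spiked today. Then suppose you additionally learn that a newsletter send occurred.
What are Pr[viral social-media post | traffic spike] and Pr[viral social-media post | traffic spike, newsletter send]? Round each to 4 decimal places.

Under noisy-OR, P(traffic spike | causes) = 1 − (1−0.031)·∏(1−qᵢ) over the active causes.
P(traffic spike) = 0.031*0.69*0.8 + 0.712207*0.69*0.2 + 0.637594*0.31*0.8 + 0.892365*0.31*0.2 = 0.017112 + 0.098285 + 0.158123 + 0.055327 = 0.328847
The viral social-media post-present share is 0.158123 + 0.055327 = 0.213450.
Hence the posterior is 0.213450/0.328847 ≈ 0.6491.

Now also conditioning on newsletter send=true:
P(traffic spike | newsletter send) = 0.712207*0.69 + 0.892365*0.31 = 0.491423 + 0.276633 = 0.768056
The viral social-media post-present share is 0.892365*0.31 = 0.276633.
P(viral social-media post | traffic spike, newsletter send) = 0.276633 / 0.768056 ≈ 0.3602
— newsletter send explains away the evidence for viral social-media post.

Pr[viral social-media post | traffic spike] ≈ 0.6491; Pr[viral social-media post | traffic spike, newsletter send] ≈ 0.3602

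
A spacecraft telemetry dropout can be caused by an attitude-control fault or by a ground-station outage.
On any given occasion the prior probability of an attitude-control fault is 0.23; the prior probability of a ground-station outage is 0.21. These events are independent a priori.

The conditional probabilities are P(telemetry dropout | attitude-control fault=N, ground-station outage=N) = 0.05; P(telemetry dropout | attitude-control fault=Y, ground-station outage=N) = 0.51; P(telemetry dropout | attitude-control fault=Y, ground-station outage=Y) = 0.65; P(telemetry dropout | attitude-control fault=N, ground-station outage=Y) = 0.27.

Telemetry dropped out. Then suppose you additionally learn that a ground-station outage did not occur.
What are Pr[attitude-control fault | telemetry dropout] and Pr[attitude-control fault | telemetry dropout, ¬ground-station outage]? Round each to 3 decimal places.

Pr[attitude-control fault | telemetry dropout] ≈ 0.626; Pr[attitude-control fault | telemetry dropout, ¬ground-station outage] ≈ 0.753

Numerator (weight on configurations with attitude-control fault): 0.092667 + 0.031395 = 0.124062
Normalizer over all consistent configurations: 0.05·0.77·0.79 + 0.27·0.77·0.21 + 0.51·0.23·0.79 + 0.65·0.23·0.21 = 0.198136
P(attitude-control fault | telemetry dropout) = 0.124062/0.198136 ≈ 0.626

Now condition on the additional information:
Numerator (weight on configurations with attitude-control fault): 0.51×0.23 = 0.117300
The normalizing constant is 0.05×0.77 + 0.51×0.23 = 0.155800
P(attitude-control fault | telemetry dropout, ¬ground-station outage) = 0.117300/0.155800 ≈ 0.753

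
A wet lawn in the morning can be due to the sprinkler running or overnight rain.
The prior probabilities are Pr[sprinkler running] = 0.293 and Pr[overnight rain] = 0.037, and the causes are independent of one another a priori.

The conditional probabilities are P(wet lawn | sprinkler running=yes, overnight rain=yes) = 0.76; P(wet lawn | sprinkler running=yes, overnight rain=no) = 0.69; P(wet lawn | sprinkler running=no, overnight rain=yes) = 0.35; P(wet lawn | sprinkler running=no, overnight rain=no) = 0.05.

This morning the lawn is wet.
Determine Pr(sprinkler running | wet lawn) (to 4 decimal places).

P(wet lawn) = 0.05*0.707*0.963 + 0.35*0.707*0.037 + 0.69*0.293*0.963 + 0.76*0.293*0.037 = 0.034042 + 0.009156 + 0.194690 + 0.008239 = 0.246127
The sprinkler running-present share is 0.194690 + 0.008239 = 0.202929.
Hence the posterior is 0.202929/0.246127 ≈ 0.8245.

Pr(sprinkler running | wet lawn) ≈ 0.8245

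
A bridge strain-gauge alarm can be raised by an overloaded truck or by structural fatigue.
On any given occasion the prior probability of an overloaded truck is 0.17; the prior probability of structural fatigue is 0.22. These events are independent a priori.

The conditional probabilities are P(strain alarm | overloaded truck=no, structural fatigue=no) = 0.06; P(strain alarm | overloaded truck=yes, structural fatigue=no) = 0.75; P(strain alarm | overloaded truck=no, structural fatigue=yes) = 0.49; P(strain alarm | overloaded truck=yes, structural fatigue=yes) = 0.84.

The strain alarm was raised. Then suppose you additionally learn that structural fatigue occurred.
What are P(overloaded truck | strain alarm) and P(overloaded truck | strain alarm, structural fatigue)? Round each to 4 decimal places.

P(overloaded truck | strain alarm) ≈ 0.5049; P(overloaded truck | strain alarm, structural fatigue) ≈ 0.2599

Enumerate the 4 (overloaded truck, structural fatigue) configurations and weight by the priors:
  P(strain alarm) = 0.06·0.83·0.78 + 0.49·0.83·0.22 + 0.75·0.17·0.78 + 0.84·0.17·0.22
        = 0.038844 + 0.089474 + 0.099450 + 0.031416 = 0.259184
Keeping only the overloaded truck-present terms gives 0.130866, so
  P(overloaded truck | strain alarm) = 0.130866 / 0.259184 ≈ 0.5049

Now also conditioning on structural fatigue=true:
Sum P(strain alarm|·) weighted by the priors over both values of overloaded truck:
  P(strain alarm | structural fatigue) = 0.49·0.83 + 0.84·0.17
        = 0.406700 + 0.142800 = 0.549500
The terms with overloaded truck present sum to 0.142800, so
  P(overloaded truck | strain alarm, structural fatigue) = 0.142800 / 0.549500 ≈ 0.2599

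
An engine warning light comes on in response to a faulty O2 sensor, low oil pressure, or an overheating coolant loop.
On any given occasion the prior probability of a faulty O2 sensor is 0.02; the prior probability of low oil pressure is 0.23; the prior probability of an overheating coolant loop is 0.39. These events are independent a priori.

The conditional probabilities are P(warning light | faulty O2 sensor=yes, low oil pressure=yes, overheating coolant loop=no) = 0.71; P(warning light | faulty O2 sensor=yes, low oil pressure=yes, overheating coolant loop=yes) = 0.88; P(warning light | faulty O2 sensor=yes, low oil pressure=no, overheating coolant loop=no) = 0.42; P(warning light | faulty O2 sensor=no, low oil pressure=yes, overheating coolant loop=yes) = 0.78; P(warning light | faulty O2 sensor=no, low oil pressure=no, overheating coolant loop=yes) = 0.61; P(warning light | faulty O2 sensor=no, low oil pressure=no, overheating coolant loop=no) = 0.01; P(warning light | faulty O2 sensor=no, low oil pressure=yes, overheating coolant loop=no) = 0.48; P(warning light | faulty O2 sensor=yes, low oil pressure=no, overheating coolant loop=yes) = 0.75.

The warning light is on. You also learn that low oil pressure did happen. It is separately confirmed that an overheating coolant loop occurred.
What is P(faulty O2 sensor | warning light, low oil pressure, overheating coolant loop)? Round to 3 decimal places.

Sum P(warning light|·) weighted by the priors over both values of faulty O2 sensor:
  P(warning light | low oil pressure, overheating coolant loop) = 0.78·0.98 + 0.88·0.02
        = 0.764400 + 0.017600 = 0.782000
Configurations with faulty O2 sensor contribute 0.017600, so
  P(faulty O2 sensor | warning light, low oil pressure, overheating coolant loop) = 0.017600 / 0.782000 ≈ 0.023

P(faulty O2 sensor | warning light, low oil pressure, overheating coolant loop) ≈ 0.023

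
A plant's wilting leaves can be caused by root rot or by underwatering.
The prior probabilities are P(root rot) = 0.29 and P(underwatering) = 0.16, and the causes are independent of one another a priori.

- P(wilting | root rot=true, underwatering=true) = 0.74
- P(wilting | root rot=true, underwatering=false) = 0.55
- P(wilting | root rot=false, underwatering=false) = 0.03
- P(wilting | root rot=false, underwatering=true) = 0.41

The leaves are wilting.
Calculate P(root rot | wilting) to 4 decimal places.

P(root rot | wilting) ≈ 0.7231

Sum P(wilting|·) weighted by the priors over the 4 (root rot, underwatering) configurations:
  P(wilting) = 0.03×0.71×0.84 + 0.41×0.71×0.16 + 0.55×0.29×0.84 + 0.74×0.29×0.16
        = 0.017892 + 0.046576 + 0.133980 + 0.034336 = 0.232784
The terms with root rot present sum to 0.168316, so
  P(root rot | wilting) = 0.168316 / 0.232784 ≈ 0.7231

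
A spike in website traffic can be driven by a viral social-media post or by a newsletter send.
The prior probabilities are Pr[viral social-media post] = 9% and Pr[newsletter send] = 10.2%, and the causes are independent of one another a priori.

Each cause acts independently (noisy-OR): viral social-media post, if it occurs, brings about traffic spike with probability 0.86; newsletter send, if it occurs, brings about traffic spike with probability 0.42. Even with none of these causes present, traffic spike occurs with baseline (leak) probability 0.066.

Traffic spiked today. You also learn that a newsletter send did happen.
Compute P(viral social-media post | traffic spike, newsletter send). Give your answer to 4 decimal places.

P(viral social-media post | traffic spike, newsletter send) ≈ 0.1663

Under noisy-OR, P(traffic spike | causes) = 1 − (1−0.066)·∏(1−qᵢ) over the active causes.
P(traffic spike | newsletter send) = 0.45828·0.91 + 0.924159·0.09 = 0.417035 + 0.083174 = 0.500209
The viral social-media post-present share is 0.924159·0.09 = 0.083174.
So P(viral social-media post | traffic spike, newsletter send) = 0.083174/0.500209 ≈ 0.1663.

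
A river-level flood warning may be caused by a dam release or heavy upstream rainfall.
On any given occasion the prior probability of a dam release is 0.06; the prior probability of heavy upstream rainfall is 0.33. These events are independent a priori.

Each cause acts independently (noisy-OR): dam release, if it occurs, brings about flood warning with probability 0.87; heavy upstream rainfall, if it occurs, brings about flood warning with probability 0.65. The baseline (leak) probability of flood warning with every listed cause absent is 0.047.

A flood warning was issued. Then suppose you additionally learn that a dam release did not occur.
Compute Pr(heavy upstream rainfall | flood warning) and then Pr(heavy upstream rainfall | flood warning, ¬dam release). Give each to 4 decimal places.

Pr(heavy upstream rainfall | flood warning) ≈ 0.7769; Pr(heavy upstream rainfall | flood warning, ¬dam release) ≈ 0.8748

Under noisy-OR, P(flood warning | causes) = 1 − (1−0.047)·∏(1−qᵢ) over the active causes.
By total probability over the 4 (dam release, heavy upstream rainfall) configurations:
  P(flood warning) = 0.047*0.94*0.67 + 0.66645*0.94*0.33 + 0.87611*0.06*0.67 + 0.956638*0.06*0.33
        = 0.029601 + 0.206733 + 0.035220 + 0.018941 = 0.290495
The terms with heavy upstream rainfall present sum to 0.225674, so
  P(heavy upstream rainfall | flood warning) = 0.225674 / 0.290495 ≈ 0.7769

Now condition on the additional information:
For the numerator, keep only heavy upstream rainfall=true terms: 0.66645×0.33 = 0.219928
Denominator P(flood warning | ¬dam release): 0.047×0.67 + 0.66645×0.33 = 0.251418
Posterior = 0.219928 / 0.251418 ≈ 0.8748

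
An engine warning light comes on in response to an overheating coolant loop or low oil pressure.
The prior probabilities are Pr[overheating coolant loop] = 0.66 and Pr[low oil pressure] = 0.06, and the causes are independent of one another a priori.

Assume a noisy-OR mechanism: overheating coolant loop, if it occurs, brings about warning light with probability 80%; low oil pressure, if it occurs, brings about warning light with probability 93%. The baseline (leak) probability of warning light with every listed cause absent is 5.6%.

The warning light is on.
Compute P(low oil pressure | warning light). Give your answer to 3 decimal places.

Under noisy-OR, P(warning light | causes) = 1 − (1−0.056)·∏(1−qᵢ) over the active causes.
Numerator (weight on configurations with low oil pressure): 0.019052 + 0.039077 = 0.058129
Denominator P(warning light): 0.056×0.34×0.94 + 0.93392×0.34×0.06 + 0.8112×0.66×0.94 + 0.986784×0.66×0.06 = 0.579295
P(low oil pressure | warning light) = 0.058129/0.579295 ≈ 0.100

P(low oil pressure | warning light) ≈ 0.100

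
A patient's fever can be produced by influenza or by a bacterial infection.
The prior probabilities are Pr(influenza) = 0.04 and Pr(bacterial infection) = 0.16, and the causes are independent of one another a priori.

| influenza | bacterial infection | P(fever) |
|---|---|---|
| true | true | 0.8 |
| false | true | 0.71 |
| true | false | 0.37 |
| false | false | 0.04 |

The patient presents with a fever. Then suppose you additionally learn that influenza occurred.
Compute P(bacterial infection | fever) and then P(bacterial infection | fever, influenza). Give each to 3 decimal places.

P(bacterial infection | fever) ≈ 0.719; P(bacterial infection | fever, influenza) ≈ 0.292

Enumerate the 4 (influenza, bacterial infection) configurations and weight by the priors:
  P(fever) = 0.04×0.96×0.84 + 0.71×0.96×0.16 + 0.37×0.04×0.84 + 0.8×0.04×0.16
        = 0.032256 + 0.109056 + 0.012432 + 0.005120 = 0.158864
Configurations with bacterial infection contribute 0.114176, so
  P(bacterial infection | fever) = 0.114176 / 0.158864 ≈ 0.719

Now also conditioning on influenza=true:
Sum P(fever|·) weighted by the priors over both values of bacterial infection:
  P(fever | influenza) = 0.37×0.84 + 0.8×0.16
        = 0.310800 + 0.128000 = 0.438800
The terms with bacterial infection present sum to 0.128000, so
  P(bacterial infection | fever, influenza) = 0.128000 / 0.438800 ≈ 0.292
— influenza explains away the evidence for bacterial infection.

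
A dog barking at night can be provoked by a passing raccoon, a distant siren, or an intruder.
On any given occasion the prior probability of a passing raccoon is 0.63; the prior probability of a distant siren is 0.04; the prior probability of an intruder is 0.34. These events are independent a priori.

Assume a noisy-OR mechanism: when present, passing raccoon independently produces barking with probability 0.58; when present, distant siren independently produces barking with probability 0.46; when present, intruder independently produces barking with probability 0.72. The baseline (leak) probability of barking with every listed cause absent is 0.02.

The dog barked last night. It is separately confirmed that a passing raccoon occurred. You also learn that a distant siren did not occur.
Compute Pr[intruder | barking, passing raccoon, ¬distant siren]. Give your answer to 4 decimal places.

Pr[intruder | barking, passing raccoon, ¬distant siren] ≈ 0.4365

Under noisy-OR, P(barking | causes) = 1 − (1−0.02)·∏(1−qᵢ) over the active causes.
Numerator (weight on configurations with intruder): 0.884752·0.34 = 0.300816
The normalizing constant is 0.5884·0.66 + 0.884752·0.34 = 0.689160
Posterior = 0.300816 / 0.689160 ≈ 0.4365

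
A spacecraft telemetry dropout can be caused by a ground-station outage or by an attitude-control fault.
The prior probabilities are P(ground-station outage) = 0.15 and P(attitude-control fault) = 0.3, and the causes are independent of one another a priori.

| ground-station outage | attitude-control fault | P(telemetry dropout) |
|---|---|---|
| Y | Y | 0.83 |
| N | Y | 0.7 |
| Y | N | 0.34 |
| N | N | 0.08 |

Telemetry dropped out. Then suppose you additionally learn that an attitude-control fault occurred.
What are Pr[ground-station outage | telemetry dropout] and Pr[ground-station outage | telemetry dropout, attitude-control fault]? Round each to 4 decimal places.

By total probability over the 4 (ground-station outage, attitude-control fault) configurations:
  P(telemetry dropout) = 0.08*0.85*0.7 + 0.7*0.85*0.3 + 0.34*0.15*0.7 + 0.83*0.15*0.3
        = 0.047600 + 0.178500 + 0.035700 + 0.037350 = 0.299150
Configurations with ground-station outage contribute 0.073050, so
  P(ground-station outage | telemetry dropout) = 0.073050 / 0.299150 ≈ 0.2442

With the extra evidence:
Weight on ground-station outage=true, given the evidence: 0.83*0.15 = 0.124500
Denominator P(telemetry dropout | attitude-control fault): 0.7*0.85 + 0.83*0.15 = 0.719500
P(ground-station outage | telemetry dropout, attitude-control fault) = 0.124500/0.719500 ≈ 0.1730
Conditioning on attitude-control fault lowers the posterior on ground-station outage: the classic explaining-away effect in a common-effect structure.

Pr[ground-station outage | telemetry dropout] ≈ 0.2442; Pr[ground-station outage | telemetry dropout, attitude-control fault] ≈ 0.1730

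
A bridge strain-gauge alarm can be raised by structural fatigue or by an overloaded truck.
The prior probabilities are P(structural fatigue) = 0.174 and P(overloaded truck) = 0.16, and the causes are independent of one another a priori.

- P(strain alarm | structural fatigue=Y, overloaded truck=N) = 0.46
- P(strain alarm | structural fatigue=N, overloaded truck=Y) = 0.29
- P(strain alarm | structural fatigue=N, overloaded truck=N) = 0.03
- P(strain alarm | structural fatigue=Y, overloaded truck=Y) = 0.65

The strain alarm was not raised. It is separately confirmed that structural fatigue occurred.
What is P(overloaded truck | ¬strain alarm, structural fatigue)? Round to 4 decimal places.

P(overloaded truck | ¬strain alarm, structural fatigue) ≈ 0.1099

P(¬strain alarm | structural fatigue) = 0.54*0.84 + 0.35*0.16 = 0.453600 + 0.056000 = 0.509600
The overloaded truck-present share is 0.35*0.16 = 0.056000.
So P(overloaded truck | ¬strain alarm, structural fatigue) = 0.056000/0.509600 ≈ 0.1099.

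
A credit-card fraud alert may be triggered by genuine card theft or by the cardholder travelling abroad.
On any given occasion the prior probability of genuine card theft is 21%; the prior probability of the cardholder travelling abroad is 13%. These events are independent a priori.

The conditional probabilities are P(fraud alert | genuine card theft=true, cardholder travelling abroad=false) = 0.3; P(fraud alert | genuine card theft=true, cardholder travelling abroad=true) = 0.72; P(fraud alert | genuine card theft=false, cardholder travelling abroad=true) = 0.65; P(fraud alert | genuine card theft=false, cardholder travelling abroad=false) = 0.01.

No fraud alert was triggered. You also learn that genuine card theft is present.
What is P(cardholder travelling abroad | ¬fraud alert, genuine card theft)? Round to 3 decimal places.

P(cardholder travelling abroad | ¬fraud alert, genuine card theft) ≈ 0.056

By total probability over both values of cardholder travelling abroad:
  P(¬fraud alert | genuine card theft) = 0.7×0.87 + 0.28×0.13
        = 0.609000 + 0.036400 = 0.645400
The terms with cardholder travelling abroad present sum to 0.036400, so
  P(cardholder travelling abroad | ¬fraud alert, genuine card theft) = 0.036400 / 0.645400 ≈ 0.056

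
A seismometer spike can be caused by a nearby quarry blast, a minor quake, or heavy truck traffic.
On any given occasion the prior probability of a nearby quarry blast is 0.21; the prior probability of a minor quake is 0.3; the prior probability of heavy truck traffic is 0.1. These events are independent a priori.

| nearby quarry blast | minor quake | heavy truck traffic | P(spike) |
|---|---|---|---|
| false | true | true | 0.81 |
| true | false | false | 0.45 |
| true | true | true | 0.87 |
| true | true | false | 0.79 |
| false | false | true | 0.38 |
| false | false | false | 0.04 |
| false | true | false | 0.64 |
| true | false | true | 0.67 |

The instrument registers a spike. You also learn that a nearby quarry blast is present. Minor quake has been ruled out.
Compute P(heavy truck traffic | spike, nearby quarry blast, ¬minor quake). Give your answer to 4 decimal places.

P(heavy truck traffic | spike, nearby quarry blast, ¬minor quake) ≈ 0.1419

By total probability over both values of heavy truck traffic:
  P(spike | nearby quarry blast, ¬minor quake) = 0.45×0.9 + 0.67×0.1
        = 0.405000 + 0.067000 = 0.472000
Keeping only the heavy truck traffic-present terms gives 0.067000, so
  P(heavy truck traffic | spike, nearby quarry blast, ¬minor quake) = 0.067000 / 0.472000 ≈ 0.1419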